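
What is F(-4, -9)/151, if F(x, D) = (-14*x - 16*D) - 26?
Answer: 174/151 ≈ 1.1523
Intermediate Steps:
F(x, D) = -26 - 16*D - 14*x (F(x, D) = (-16*D - 14*x) - 26 = -26 - 16*D - 14*x)
F(-4, -9)/151 = (-26 - 16*(-9) - 14*(-4))/151 = (-26 + 144 + 56)*(1/151) = 174*(1/151) = 174/151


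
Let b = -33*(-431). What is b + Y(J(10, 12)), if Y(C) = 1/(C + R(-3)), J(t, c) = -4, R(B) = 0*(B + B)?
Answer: 56891/4 ≈ 14223.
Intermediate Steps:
R(B) = 0 (R(B) = 0*(2*B) = 0)
b = 14223
Y(C) = 1/C (Y(C) = 1/(C + 0) = 1/C)
b + Y(J(10, 12)) = 14223 + 1/(-4) = 14223 - ¼ = 56891/4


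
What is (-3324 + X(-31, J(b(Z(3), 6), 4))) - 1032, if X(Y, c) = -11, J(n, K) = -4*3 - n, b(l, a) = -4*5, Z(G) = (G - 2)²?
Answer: -4367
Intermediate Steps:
Z(G) = (-2 + G)²
b(l, a) = -20
J(n, K) = -12 - n
(-3324 + X(-31, J(b(Z(3), 6), 4))) - 1032 = (-3324 - 11) - 1032 = -3335 - 1032 = -4367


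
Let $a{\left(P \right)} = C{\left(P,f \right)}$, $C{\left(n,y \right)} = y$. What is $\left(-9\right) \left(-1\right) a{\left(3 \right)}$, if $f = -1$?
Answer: $-9$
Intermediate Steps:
$a{\left(P \right)} = -1$
$\left(-9\right) \left(-1\right) a{\left(3 \right)} = \left(-9\right) \left(-1\right) \left(-1\right) = 9 \left(-1\right) = -9$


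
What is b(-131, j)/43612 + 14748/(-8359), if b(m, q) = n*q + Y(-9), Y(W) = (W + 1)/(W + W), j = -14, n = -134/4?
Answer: -5753391209/3280974372 ≈ -1.7536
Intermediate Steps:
n = -67/2 (n = -134*¼ = -67/2 ≈ -33.500)
Y(W) = (1 + W)/(2*W) (Y(W) = (1 + W)/((2*W)) = (1 + W)*(1/(2*W)) = (1 + W)/(2*W))
b(m, q) = 4/9 - 67*q/2 (b(m, q) = -67*q/2 + (½)*(1 - 9)/(-9) = -67*q/2 + (½)*(-⅑)*(-8) = -67*q/2 + 4/9 = 4/9 - 67*q/2)
b(-131, j)/43612 + 14748/(-8359) = (4/9 - 67/2*(-14))/43612 + 14748/(-8359) = (4/9 + 469)*(1/43612) + 14748*(-1/8359) = (4225/9)*(1/43612) - 14748/8359 = 4225/392508 - 14748/8359 = -5753391209/3280974372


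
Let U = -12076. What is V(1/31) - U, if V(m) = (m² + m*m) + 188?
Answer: 11785706/961 ≈ 12264.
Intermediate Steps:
V(m) = 188 + 2*m² (V(m) = (m² + m²) + 188 = 2*m² + 188 = 188 + 2*m²)
V(1/31) - U = (188 + 2*(1/31)²) - 1*(-12076) = (188 + 2*(1/31)²) + 12076 = (188 + 2*(1/961)) + 12076 = (188 + 2/961) + 12076 = 180670/961 + 12076 = 11785706/961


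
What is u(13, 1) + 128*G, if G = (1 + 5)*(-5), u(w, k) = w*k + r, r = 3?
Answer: -3824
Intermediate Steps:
u(w, k) = 3 + k*w (u(w, k) = w*k + 3 = k*w + 3 = 3 + k*w)
G = -30 (G = 6*(-5) = -30)
u(13, 1) + 128*G = (3 + 1*13) + 128*(-30) = (3 + 13) - 3840 = 16 - 3840 = -3824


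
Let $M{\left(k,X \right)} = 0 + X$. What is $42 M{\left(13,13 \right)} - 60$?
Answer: $486$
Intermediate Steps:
$M{\left(k,X \right)} = X$
$42 M{\left(13,13 \right)} - 60 = 42 \cdot 13 - 60 = 546 - 60 = 486$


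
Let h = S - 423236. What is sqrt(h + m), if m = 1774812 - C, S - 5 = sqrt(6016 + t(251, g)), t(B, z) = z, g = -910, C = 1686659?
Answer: sqrt(-335078 + sqrt(5106)) ≈ 578.8*I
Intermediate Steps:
S = 5 + sqrt(5106) (S = 5 + sqrt(6016 - 910) = 5 + sqrt(5106) ≈ 76.456)
h = -423231 + sqrt(5106) (h = (5 + sqrt(5106)) - 423236 = -423231 + sqrt(5106) ≈ -4.2316e+5)
m = 88153 (m = 1774812 - 1*1686659 = 1774812 - 1686659 = 88153)
sqrt(h + m) = sqrt((-423231 + sqrt(5106)) + 88153) = sqrt(-335078 + sqrt(5106))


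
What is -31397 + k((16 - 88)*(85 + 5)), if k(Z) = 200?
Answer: -31197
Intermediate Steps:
-31397 + k((16 - 88)*(85 + 5)) = -31397 + 200 = -31197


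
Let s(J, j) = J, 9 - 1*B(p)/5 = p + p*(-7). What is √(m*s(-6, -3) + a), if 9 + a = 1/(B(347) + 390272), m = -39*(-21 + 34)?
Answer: 8*√7610087441081/400727 ≈ 55.073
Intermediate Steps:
B(p) = 45 + 30*p (B(p) = 45 - 5*(p + p*(-7)) = 45 - 5*(p - 7*p) = 45 - (-30)*p = 45 + 30*p)
m = -507 (m = -39*13 = -507)
a = -3606542/400727 (a = -9 + 1/((45 + 30*347) + 390272) = -9 + 1/((45 + 10410) + 390272) = -9 + 1/(10455 + 390272) = -9 + 1/400727 = -3606542/400727 ≈ -9.0000)
√(m*s(-6, -3) + a) = √(-507*(-6) - 3606542/400727) = √(3042 - 3606542/400727) = √(1215404992/400727) = 8*√7610087441081/400727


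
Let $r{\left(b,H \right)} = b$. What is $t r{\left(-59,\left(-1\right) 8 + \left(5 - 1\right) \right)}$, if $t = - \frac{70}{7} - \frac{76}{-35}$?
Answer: $\frac{16166}{35} \approx 461.89$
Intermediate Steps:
$t = - \frac{274}{35}$ ($t = \left(-70\right) \frac{1}{7} - - \frac{76}{35} = -10 + \frac{76}{35} = - \frac{274}{35} \approx -7.8286$)
$t r{\left(-59,\left(-1\right) 8 + \left(5 - 1\right) \right)} = \left(- \frac{274}{35}\right) \left(-59\right) = \frac{16166}{35}$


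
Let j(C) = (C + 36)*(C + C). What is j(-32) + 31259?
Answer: 31003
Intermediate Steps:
j(C) = 2*C*(36 + C) (j(C) = (36 + C)*(2*C) = 2*C*(36 + C))
j(-32) + 31259 = 2*(-32)*(36 - 32) + 31259 = 2*(-32)*4 + 31259 = -256 + 31259 = 31003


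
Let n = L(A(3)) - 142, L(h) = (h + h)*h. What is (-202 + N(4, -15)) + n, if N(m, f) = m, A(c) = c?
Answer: -322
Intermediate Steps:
L(h) = 2*h² (L(h) = (2*h)*h = 2*h²)
n = -124 (n = 2*3² - 142 = 2*9 - 142 = 18 - 142 = -124)
(-202 + N(4, -15)) + n = (-202 + 4) - 124 = -198 - 124 = -322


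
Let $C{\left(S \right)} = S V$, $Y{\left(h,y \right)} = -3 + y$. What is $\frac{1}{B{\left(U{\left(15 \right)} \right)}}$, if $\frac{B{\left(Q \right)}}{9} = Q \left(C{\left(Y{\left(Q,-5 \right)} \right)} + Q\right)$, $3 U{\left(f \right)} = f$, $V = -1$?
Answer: $\frac{1}{585} \approx 0.0017094$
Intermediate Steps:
$U{\left(f \right)} = \frac{f}{3}$
$C{\left(S \right)} = - S$ ($C{\left(S \right)} = S \left(-1\right) = - S$)
$B{\left(Q \right)} = 9 Q \left(8 + Q\right)$ ($B{\left(Q \right)} = 9 Q \left(- (-3 - 5) + Q\right) = 9 Q \left(\left(-1\right) \left(-8\right) + Q\right) = 9 Q \left(8 + Q\right)$)
$\frac{1}{B{\left(U{\left(15 \right)} \right)}} = \frac{1}{9 \cdot \frac{1}{3} \cdot 15 \left(8 + \frac{1}{3} \cdot 15\right)} = \frac{1}{9 \cdot 5 \left(8 + 5\right)} = \frac{1}{9 \cdot 5 \cdot 13} = \frac{1}{585}$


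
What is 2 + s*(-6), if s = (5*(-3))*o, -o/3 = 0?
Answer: 2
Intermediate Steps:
o = 0 (o = -3*0 = 0)
s = 0 (s = (5*(-3))*0 = -15*0 = 0)
2 + s*(-6) = 2 + 0*(-6) = 2 + 0 = 2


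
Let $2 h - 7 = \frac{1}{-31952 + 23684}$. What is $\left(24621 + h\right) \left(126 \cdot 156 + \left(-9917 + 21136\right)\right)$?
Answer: $\frac{967077986125}{1272} \approx 7.6028 \cdot 10^{8}$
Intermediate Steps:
$h = \frac{57875}{16536}$ ($h = \frac{7}{2} + \frac{1}{2 \left(-31952 + 23684\right)} = \frac{7}{2} + \frac{1}{2 \left(-8268\right)} = \frac{7}{2} + \frac{1}{2} \left(- \frac{1}{8268}\right) = \frac{7}{2} - \frac{1}{16536} = \frac{57875}{16536} \approx 3.4999$)
$\left(24621 + h\right) \left(126 \cdot 156 + \left(-9917 + 21136\right)\right) = \left(24621 + \frac{57875}{16536}\right) \left(126 \cdot 156 + \left(-9917 + 21136\right)\right) = \frac{407190731 \left(19656 + 11219\right)}{16536} = \frac{407190731}{16536} \cdot 30875 = \frac{967077986125}{1272}$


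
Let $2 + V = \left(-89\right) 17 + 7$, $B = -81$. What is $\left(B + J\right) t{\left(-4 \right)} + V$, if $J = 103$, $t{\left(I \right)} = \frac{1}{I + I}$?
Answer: $- \frac{6043}{4} \approx -1510.8$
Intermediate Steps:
$t{\left(I \right)} = \frac{1}{2 I}$
$V = -1508$ ($V = -2 + \left(\left(-89\right) 17 + 7\right) = -2 + \left(-1513 + 7\right) = -2 - 1506 = -1508$)
$\left(B + J\right) t{\left(-4 \right)} + V = \left(-81 + 103\right) \frac{1}{2 \left(-4\right)} - 1508 = 22 \cdot \frac{1}{2} \left(- \frac{1}{4}\right) - 1508 = 22 \left(- \frac{1}{8}\right) - 1508 = - \frac{11}{4} - 1508 = - \frac{6043}{4}$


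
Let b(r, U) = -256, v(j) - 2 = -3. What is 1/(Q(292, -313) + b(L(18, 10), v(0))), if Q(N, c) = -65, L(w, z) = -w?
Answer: -1/321 ≈ -0.0031153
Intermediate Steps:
v(j) = -1 (v(j) = 2 - 3 = -1)
1/(Q(292, -313) + b(L(18, 10), v(0))) = 1/(-65 - 256) = 1/(-321) = -1/321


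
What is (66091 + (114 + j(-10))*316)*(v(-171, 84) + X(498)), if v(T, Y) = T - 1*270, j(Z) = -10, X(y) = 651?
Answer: 20780550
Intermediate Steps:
v(T, Y) = -270 + T (v(T, Y) = T - 270 = -270 + T)
(66091 + (114 + j(-10))*316)*(v(-171, 84) + X(498)) = (66091 + (114 - 10)*316)*((-270 - 171) + 651) = (66091 + 104*316)*(-441 + 651) = (66091 + 32864)*210 = 98955*210 = 20780550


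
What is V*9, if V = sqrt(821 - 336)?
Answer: 9*sqrt(485) ≈ 198.20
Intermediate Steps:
V = sqrt(485) ≈ 22.023
V*9 = sqrt(485)*9 = 9*sqrt(485)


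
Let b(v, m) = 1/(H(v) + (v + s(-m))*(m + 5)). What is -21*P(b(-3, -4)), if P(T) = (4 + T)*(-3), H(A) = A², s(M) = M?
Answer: 2583/10 ≈ 258.30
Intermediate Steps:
b(v, m) = 1/(v² + (5 + m)*(v - m)) (b(v, m) = 1/(v² + (v - m)*(m + 5)) = 1/(v² + (v - m)*(5 + m)) = 1/(v² + (5 + m)*(v - m)))
P(T) = -12 - 3*T
-21*P(b(-3, -4)) = -21*(-12 - 3/((-3)² - 1*(-4)² - 5*(-4) + 5*(-3) - 4*(-3))) = -21*(-12 - 3/(9 - 1*16 + 20 - 15 + 12)) = -21*(-12 - 3/(9 - 16 + 20 - 15 + 12)) = -21*(-12 - 3/10) = -21*(-123/10) = 2583/10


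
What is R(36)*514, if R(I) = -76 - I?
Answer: -57568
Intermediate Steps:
R(36)*514 = (-76 - 1*36)*514 = (-76 - 36)*514 = -112*514 = -57568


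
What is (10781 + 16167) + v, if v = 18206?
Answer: 45154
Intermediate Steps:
(10781 + 16167) + v = (10781 + 16167) + 18206 = 26948 + 18206 = 45154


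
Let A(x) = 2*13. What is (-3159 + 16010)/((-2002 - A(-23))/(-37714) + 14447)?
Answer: 242331307/272428093 ≈ 0.88952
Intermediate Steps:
A(x) = 26
(-3159 + 16010)/((-2002 - A(-23))/(-37714) + 14447) = (-3159 + 16010)/((-2002 - 1*26)/(-37714) + 14447) = 12851/((-2002 - 26)*(-1/37714) + 14447) = 12851/(-2028*(-1/37714) + 14447) = 12851/(1014/18857 + 14447) = 12851/(272428093/18857) = 12851*(18857/272428093) = 242331307/272428093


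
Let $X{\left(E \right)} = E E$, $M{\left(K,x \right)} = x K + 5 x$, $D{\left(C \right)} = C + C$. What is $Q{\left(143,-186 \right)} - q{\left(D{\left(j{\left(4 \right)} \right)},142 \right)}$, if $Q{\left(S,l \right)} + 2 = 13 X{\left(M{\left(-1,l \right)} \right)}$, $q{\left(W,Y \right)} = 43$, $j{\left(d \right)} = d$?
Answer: $7195923$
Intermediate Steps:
$D{\left(C \right)} = 2 C$
$M{\left(K,x \right)} = 5 x + K x$ ($M{\left(K,x \right)} = K x + 5 x = 5 x + K x$)
$X{\left(E \right)} = E^{2}$
$Q{\left(S,l \right)} = -2 + 208 l^{2}$ ($Q{\left(S,l \right)} = -2 + 13 \left(l \left(5 - 1\right)\right)^{2} = -2 + 13 \left(l 4\right)^{2} = -2 + 13 \left(4 l\right)^{2} = -2 + 13 \cdot 16 l^{2} = -2 + 208 l^{2}$)
$Q{\left(143,-186 \right)} - q{\left(D{\left(j{\left(4 \right)} \right)},142 \right)} = \left(-2 + 208 \left(-186\right)^{2}\right) - 43 = \left(-2 + 208 \cdot 34596\right) - 43 = \left(-2 + 7195968\right) - 43 = 7195966 - 43 = 7195923$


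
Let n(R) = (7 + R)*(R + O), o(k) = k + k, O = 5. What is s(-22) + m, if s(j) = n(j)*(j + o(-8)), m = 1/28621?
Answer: -277337489/28621 ≈ -9690.0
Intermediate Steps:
o(k) = 2*k
m = 1/28621 ≈ 3.4939e-5
n(R) = (5 + R)*(7 + R) (n(R) = (7 + R)*(R + 5) = (7 + R)*(5 + R) = (5 + R)*(7 + R))
s(j) = (-16 + j)*(35 + j² + 12*j) (s(j) = (35 + j² + 12*j)*(j + 2*(-8)) = (35 + j² + 12*j)*(j - 16) = (35 + j² + 12*j)*(-16 + j) = (-16 + j)*(35 + j² + 12*j))
s(-22) + m = (-16 - 22)*(35 + (-22)² + 12*(-22)) + 1/28621 = -38*(35 + 484 - 264) + 1/28621 = -38*255 + 1/28621 = -9690 + 1/28621 = -277337489/28621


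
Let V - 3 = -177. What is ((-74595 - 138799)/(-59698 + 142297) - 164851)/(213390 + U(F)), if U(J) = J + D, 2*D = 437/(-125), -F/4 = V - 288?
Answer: -3404185285750/4444574794737 ≈ -0.76592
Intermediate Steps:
V = -174 (V = 3 - 177 = -174)
F = 1848 (F = -4*(-174 - 288) = -4*(-462) = 1848)
D = -437/250 (D = (437/(-125))/2 = (437*(-1/125))/2 = (½)*(-437/125) = -437/250 ≈ -1.7480)
U(J) = -437/250 + J (U(J) = J - 437/250 = -437/250 + J)
((-74595 - 138799)/(-59698 + 142297) - 164851)/(213390 + U(F)) = ((-74595 - 138799)/(-59698 + 142297) - 164851)/(213390 + (-437/250 + 1848)) = (-213394/82599 - 164851)/(213390 + 461563/250) = (-213394*1/82599 - 164851)/(53809063/250) = (-213394/82599 - 164851)*(250/53809063) = -13616741143/82599*250/53809063 = -3404185285750/4444574794737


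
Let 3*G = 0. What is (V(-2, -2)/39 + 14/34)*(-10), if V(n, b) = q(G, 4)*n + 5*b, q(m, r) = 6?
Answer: 1010/663 ≈ 1.5234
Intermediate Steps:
G = 0 (G = (⅓)*0 = 0)
V(n, b) = 5*b + 6*n (V(n, b) = 6*n + 5*b = 5*b + 6*n)
(V(-2, -2)/39 + 14/34)*(-10) = ((5*(-2) + 6*(-2))/39 + 14/34)*(-10) = ((-10 - 12)*(1/39) + 14*(1/34))*(-10) = (-22*1/39 + 7/17)*(-10) = (-22/39 + 7/17)*(-10) = -101/663*(-10) = 1010/663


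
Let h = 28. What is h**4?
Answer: 614656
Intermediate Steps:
h**4 = 28**4 = 614656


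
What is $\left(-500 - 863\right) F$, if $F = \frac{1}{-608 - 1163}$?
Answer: $\frac{1363}{1771} \approx 0.76962$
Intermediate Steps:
$F = - \frac{1}{1771}$ ($F = \frac{1}{-1771} = - \frac{1}{1771} \approx -0.00056465$)
$\left(-500 - 863\right) F = \left(-500 - 863\right) \left(- \frac{1}{1771}\right) = \left(-1363\right) \left(- \frac{1}{1771}\right) = \frac{1363}{1771}$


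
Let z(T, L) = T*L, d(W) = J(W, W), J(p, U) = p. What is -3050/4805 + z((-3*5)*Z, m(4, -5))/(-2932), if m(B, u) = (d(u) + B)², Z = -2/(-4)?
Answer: -3562625/5635304 ≈ -0.63220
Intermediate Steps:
d(W) = W
Z = ½ (Z = -2*(-¼) = ½ ≈ 0.50000)
m(B, u) = (B + u)² (m(B, u) = (u + B)² = (B + u)²)
z(T, L) = L*T
-3050/4805 + z((-3*5)*Z, m(4, -5))/(-2932) = -3050/4805 + ((4 - 5)²*(-3*5*(½)))/(-2932) = -3050*1/4805 + ((-1)²*(-15*½))*(-1/2932) = -610/961 + (1*(-15/2))*(-1/2932) = -610/961 - 15/2*(-1/2932) = -610/961 + 15/5864 = -3562625/5635304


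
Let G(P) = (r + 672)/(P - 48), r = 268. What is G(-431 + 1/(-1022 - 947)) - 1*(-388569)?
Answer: 91619444657/235788 ≈ 3.8857e+5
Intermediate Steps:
G(P) = 940/(-48 + P) (G(P) = (268 + 672)/(P - 48) = 940/(-48 + P))
G(-431 + 1/(-1022 - 947)) - 1*(-388569) = 940/(-48 + (-431 + 1/(-1022 - 947))) - 1*(-388569) = 940/(-48 + (-431 + 1/(-1969))) + 388569 = 940/(-48 + (-431 - 1/1969)) + 388569 = 940/(-48 - 848640/1969) + 388569 = 940/(-943152/1969) + 388569 = 940*(-1969/943152) + 388569 = -462715/235788 + 388569 = 91619444657/235788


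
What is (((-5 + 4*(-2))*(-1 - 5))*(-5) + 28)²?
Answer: 131044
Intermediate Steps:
(((-5 + 4*(-2))*(-1 - 5))*(-5) + 28)² = (((-5 - 8)*(-6))*(-5) + 28)² = (-13*(-6)*(-5) + 28)² = (78*(-5) + 28)² = (-390 + 28)² = (-362)² = 131044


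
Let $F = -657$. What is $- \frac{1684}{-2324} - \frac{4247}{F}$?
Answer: $\frac{2744104}{381717} \approx 7.1888$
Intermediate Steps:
$- \frac{1684}{-2324} - \frac{4247}{F} = - \frac{1684}{-2324} - \frac{4247}{-657} = \left(-1684\right) \left(- \frac{1}{2324}\right) - - \frac{4247}{657} = \frac{421}{581} + \frac{4247}{657} = \frac{2744104}{381717}$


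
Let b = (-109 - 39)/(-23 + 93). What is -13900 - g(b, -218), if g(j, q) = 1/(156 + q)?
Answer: -861799/62 ≈ -13900.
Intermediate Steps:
b = -74/35 (b = -148/70 = -148*1/70 = -74/35 ≈ -2.1143)
-13900 - g(b, -218) = -13900 - 1/(156 - 218) = -13900 - 1/(-62) = -13900 - 1*(-1/62) = -13900 + 1/62 = -861799/62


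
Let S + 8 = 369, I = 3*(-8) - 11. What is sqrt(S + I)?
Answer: sqrt(326) ≈ 18.055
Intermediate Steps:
I = -35 (I = -24 - 11 = -35)
S = 361 (S = -8 + 369 = 361)
sqrt(S + I) = sqrt(361 - 35) = sqrt(326)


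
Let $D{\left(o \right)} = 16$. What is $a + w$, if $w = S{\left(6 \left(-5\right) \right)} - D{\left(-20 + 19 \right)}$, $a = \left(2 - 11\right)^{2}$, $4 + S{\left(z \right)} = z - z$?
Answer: $61$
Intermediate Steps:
$S{\left(z \right)} = -4$ ($S{\left(z \right)} = -4 + \left(z - z\right) = -4 + 0 = -4$)
$a = 81$ ($a = \left(-9\right)^{2} = 81$)
$w = -20$ ($w = -4 - 16 = -20$)
$a + w = 81 - 20 = 61$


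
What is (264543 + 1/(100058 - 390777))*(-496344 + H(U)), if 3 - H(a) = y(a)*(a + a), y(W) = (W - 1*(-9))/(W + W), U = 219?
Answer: -38189967970216704/290719 ≈ -1.3136e+11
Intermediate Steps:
y(W) = (9 + W)/(2*W) (y(W) = (W + 9)/((2*W)) = (9 + W)*(1/(2*W)) = (9 + W)/(2*W))
H(a) = -6 - a (H(a) = 3 - (9 + a)/(2*a)*(a + a) = 3 - (9 + a)/(2*a)*2*a = 3 - (9 + a) = 3 + (-9 - a) = -6 - a)
(264543 + 1/(100058 - 390777))*(-496344 + H(U)) = (264543 + 1/(100058 - 390777))*(-496344 + (-6 - 1*219)) = (264543 + 1/(-290719))*(-496344 + (-6 - 219)) = (264543 - 1/290719)*(-496344 - 225) = (76907676416/290719)*(-496569) = -38189967970216704/290719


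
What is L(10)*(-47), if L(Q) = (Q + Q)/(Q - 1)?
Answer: -940/9 ≈ -104.44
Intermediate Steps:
L(Q) = 2*Q/(-1 + Q) (L(Q) = (2*Q)/(-1 + Q) = 2*Q/(-1 + Q))
L(10)*(-47) = (2*10/(-1 + 10))*(-47) = (2*10/9)*(-47) = (2*10*(⅑))*(-47) = (20/9)*(-47) = -940/9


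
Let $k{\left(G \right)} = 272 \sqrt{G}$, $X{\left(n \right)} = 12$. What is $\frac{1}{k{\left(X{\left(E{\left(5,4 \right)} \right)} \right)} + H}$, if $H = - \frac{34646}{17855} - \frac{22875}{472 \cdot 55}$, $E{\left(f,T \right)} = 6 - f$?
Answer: $\frac{24248241060856120}{7629643333769082781151} + \frac{4675068475448166400 \sqrt{3}}{7629643333769082781151} \approx 0.0010645$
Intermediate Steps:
$H = - \frac{261568657}{92703160}$ ($H = \left(-34646\right) \frac{1}{17855} - \frac{22875}{25960} = - \frac{34646}{17855} - \frac{4575}{5192} = - \frac{261568657}{92703160} \approx -2.8216$)
$\frac{1}{k{\left(X{\left(E{\left(5,4 \right)} \right)} \right)} + H} = \frac{1}{272 \sqrt{12} - \frac{261568657}{92703160}} = \frac{1}{272 \cdot 2 \sqrt{3} - \frac{261568657}{92703160}} = \frac{1}{544 \sqrt{3} - \frac{261568657}{92703160}} = \frac{1}{- \frac{261568657}{92703160} + 544 \sqrt{3}}$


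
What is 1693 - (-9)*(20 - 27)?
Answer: 1630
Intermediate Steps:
1693 - (-9)*(20 - 27) = 1693 - (-9)*(-7) = 1693 - 1*63 = 1693 - 63 = 1630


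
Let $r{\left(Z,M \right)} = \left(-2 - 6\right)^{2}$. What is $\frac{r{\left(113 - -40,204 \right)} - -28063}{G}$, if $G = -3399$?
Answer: $- \frac{2557}{309} \approx -8.2751$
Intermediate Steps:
$r{\left(Z,M \right)} = 64$ ($r{\left(Z,M \right)} = \left(-8\right)^{2} = 64$)
$\frac{r{\left(113 - -40,204 \right)} - -28063}{G} = \frac{64 - -28063}{-3399} = \left(64 + 28063\right) \left(- \frac{1}{3399}\right) = 28127 \left(- \frac{1}{3399}\right) = - \frac{2557}{309}$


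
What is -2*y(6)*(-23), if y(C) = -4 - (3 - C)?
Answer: -46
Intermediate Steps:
y(C) = -7 + C (y(C) = -4 + (-3 + C) = -7 + C)
-2*y(6)*(-23) = -2*(-7 + 6)*(-23) = -2*(-1)*(-23) = 2*(-23) = -46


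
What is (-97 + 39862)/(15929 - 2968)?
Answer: 39765/12961 ≈ 3.0681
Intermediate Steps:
(-97 + 39862)/(15929 - 2968) = 39765/12961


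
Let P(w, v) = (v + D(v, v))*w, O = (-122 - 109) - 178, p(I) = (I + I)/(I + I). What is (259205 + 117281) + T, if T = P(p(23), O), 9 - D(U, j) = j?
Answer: 376495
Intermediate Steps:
p(I) = 1 (p(I) = (2*I)/((2*I)) = (2*I)*(1/(2*I)) = 1)
O = -409 (O = -231 - 178 = -409)
D(U, j) = 9 - j
P(w, v) = 9*w (P(w, v) = (v + (9 - v))*w = 9*w)
T = 9 (T = 9*1 = 9)
(259205 + 117281) + T = (259205 + 117281) + 9 = 376486 + 9 = 376495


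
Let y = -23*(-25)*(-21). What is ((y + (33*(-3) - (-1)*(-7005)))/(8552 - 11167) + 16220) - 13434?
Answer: 7304569/2615 ≈ 2793.3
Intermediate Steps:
y = -12075 (y = 575*(-21) = -12075)
((y + (33*(-3) - (-1)*(-7005)))/(8552 - 11167) + 16220) - 13434 = ((-12075 + (33*(-3) - (-1)*(-7005)))/(8552 - 11167) + 16220) - 13434 = ((-12075 + (-99 - 1*7005))/(-2615) + 16220) - 13434 = ((-12075 + (-99 - 7005))*(-1/2615) + 16220) - 13434 = ((-12075 - 7104)*(-1/2615) + 16220) - 13434 = (-19179*(-1/2615) + 16220) - 13434 = (19179/2615 + 16220) - 13434 = 42434479/2615 - 13434 = 7304569/2615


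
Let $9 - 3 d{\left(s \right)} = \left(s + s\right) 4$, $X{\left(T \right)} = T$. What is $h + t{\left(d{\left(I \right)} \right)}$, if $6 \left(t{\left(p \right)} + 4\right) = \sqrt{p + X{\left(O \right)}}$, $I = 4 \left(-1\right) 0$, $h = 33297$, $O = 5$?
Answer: $33293 + \frac{\sqrt{2}}{3} \approx 33294.0$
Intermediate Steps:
$I = 0$ ($I = \left(-4\right) 0 = 0$)
$d{\left(s \right)} = 3 - \frac{8 s}{3}$ ($d{\left(s \right)} = 3 - \frac{\left(s + s\right) 4}{3} = 3 - \frac{2 s 4}{3} = 3 - \frac{8 s}{3}$)
$t{\left(p \right)} = -4 + \frac{\sqrt{5 + p}}{6}$ ($t{\left(p \right)} = -4 + \frac{\sqrt{p + 5}}{6} = -4 + \frac{\sqrt{5 + p}}{6}$)
$h + t{\left(d{\left(I \right)} \right)} = 33297 - \left(4 - \frac{\sqrt{5 + \left(3 - 0\right)}}{6}\right) = 33297 - \left(4 - \frac{\sqrt{5 + \left(3 + 0\right)}}{6}\right) = 33297 - \left(4 - \frac{\sqrt{5 + 3}}{6}\right) = 33297 - \left(4 - \frac{\sqrt{8}}{6}\right) = 33297 - \left(4 - \frac{2 \sqrt{2}}{6}\right) = 33297 - \left(4 - \frac{\sqrt{2}}{3}\right) = 33293 + \frac{\sqrt{2}}{3}$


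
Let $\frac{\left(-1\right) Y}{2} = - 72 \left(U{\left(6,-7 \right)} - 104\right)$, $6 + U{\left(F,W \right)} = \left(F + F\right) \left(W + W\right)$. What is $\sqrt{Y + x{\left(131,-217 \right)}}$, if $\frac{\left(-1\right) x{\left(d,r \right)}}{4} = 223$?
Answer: $2 i \sqrt{10231} \approx 202.3 i$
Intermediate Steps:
$x{\left(d,r \right)} = -892$ ($x{\left(d,r \right)} = \left(-4\right) 223 = -892$)
$U{\left(F,W \right)} = -6 + 4 F W$ ($U{\left(F,W \right)} = -6 + \left(F + F\right) \left(W + W\right) = -6 + 2 F 2 W = -6 + 4 F W$)
$Y = -40032$ ($Y = - 2 \left(- 72 \left(\left(-6 + 4 \cdot 6 \left(-7\right)\right) - 104\right)\right) = - 2 \left(- 72 \left(\left(-6 - 168\right) - 104\right)\right) = - 2 \left(- 72 \left(-174 - 104\right)\right) = - 2 \left(\left(-72\right) \left(-278\right)\right) = \left(-2\right) 20016 = -40032$)
$\sqrt{Y + x{\left(131,-217 \right)}} = \sqrt{-40032 - 892} = \sqrt{-40924} = 2 i \sqrt{10231}$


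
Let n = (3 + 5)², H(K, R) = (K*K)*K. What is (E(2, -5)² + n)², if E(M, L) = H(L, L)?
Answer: 246144721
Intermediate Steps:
H(K, R) = K³ (H(K, R) = K²*K = K³)
E(M, L) = L³
n = 64 (n = 8² = 64)
(E(2, -5)² + n)² = (((-5)³)² + 64)² = ((-125)² + 64)² = (15625 + 64)² = 15689² = 246144721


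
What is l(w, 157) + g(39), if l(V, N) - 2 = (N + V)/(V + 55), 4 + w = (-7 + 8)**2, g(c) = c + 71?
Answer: 2989/26 ≈ 114.96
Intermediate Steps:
g(c) = 71 + c
w = -3 (w = -4 + (-7 + 8)**2 = -4 + 1**2 = -4 + 1 = -3)
l(V, N) = 2 + (N + V)/(55 + V) (l(V, N) = 2 + (N + V)/(V + 55) = 2 + (N + V)/(55 + V))
l(w, 157) + g(39) = (110 + 157 + 3*(-3))/(55 - 3) + (71 + 39) = (110 + 157 - 9)/52 + 110 = (1/52)*258 + 110 = 129/26 + 110 = 2989/26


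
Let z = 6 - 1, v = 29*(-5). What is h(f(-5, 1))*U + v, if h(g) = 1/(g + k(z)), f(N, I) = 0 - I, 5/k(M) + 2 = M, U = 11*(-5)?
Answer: -455/2 ≈ -227.50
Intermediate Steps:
U = -55
v = -145
z = 5
k(M) = 5/(-2 + M)
f(N, I) = -I
h(g) = 1/(5/3 + g) (h(g) = 1/(g + 5/(-2 + 5)) = 1/(g + 5/3) = 1/(5/3 + g))
h(f(-5, 1))*U + v = (3/(5 + 3*(-1*1)))*(-55) - 145 = (3/(5 + 3*(-1)))*(-55) - 145 = (3/(5 - 3))*(-55) - 145 = (3/2)*(-55) - 145 = -165/2 - 145 = -455/2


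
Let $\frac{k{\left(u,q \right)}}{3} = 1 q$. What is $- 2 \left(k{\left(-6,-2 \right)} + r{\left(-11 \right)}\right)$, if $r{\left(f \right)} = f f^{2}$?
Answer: $2674$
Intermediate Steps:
$k{\left(u,q \right)} = 3 q$ ($k{\left(u,q \right)} = 3 \cdot 1 q = 3 q$)
$r{\left(f \right)} = f^{3}$
$- 2 \left(k{\left(-6,-2 \right)} + r{\left(-11 \right)}\right) = - 2 \left(3 \left(-2\right) + \left(-11\right)^{3}\right) = - 2 \left(-6 - 1331\right) = \left(-2\right) \left(-1337\right) = 2674$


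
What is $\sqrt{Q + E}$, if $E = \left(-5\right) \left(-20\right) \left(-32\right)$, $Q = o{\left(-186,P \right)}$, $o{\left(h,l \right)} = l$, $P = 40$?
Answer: $2 i \sqrt{790} \approx 56.214 i$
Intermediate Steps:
$Q = 40$
$E = -3200$ ($E = 100 \left(-32\right) = -3200$)
$\sqrt{Q + E} = \sqrt{40 - 3200} = \sqrt{-3160} = 2 i \sqrt{790}$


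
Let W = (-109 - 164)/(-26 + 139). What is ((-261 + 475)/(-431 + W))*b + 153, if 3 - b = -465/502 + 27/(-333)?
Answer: 68690567733/454840112 ≈ 151.02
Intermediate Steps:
W = -273/113 ≈ -2.4159
b = 74433/18574 (b = 3 - (-465/502 + 27/(-333)) = 3 - (-465*1/502 + 27*(-1/333)) = 3 - (-465/502 - 3/37) = 3 - 1*(-18711/18574) = 3 + 18711/18574 = 74433/18574 ≈ 4.0074)
((-261 + 475)/(-431 + W))*b + 153 = ((-261 + 475)/(-431 - 273/113))*(74433/18574) + 153 = (214/(-48976/113))*(74433/18574) + 153 = (214*(-113/48976))*(74433/18574) + 153 = -12091/24488*74433/18574 + 153 = -899969403/454840112 + 153 = 68690567733/454840112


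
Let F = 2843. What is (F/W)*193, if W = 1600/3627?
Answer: 1990131273/1600 ≈ 1.2438e+6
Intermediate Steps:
W = 1600/3627 (W = 1600*(1/3627) = 1600/3627 ≈ 0.44114)
(F/W)*193 = (2843/(1600/3627))*193 = (2843*(3627/1600))*193 = (10311561/1600)*193 = 1990131273/1600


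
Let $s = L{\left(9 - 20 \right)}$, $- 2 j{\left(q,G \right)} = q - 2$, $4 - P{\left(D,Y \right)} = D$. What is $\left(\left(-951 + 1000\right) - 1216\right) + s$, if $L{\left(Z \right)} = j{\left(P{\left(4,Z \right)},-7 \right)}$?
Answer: $-1166$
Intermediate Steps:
$P{\left(D,Y \right)} = 4 - D$
$j{\left(q,G \right)} = 1 - \frac{q}{2}$ ($j{\left(q,G \right)} = - \frac{q - 2}{2} = - \frac{-2 + q}{2} = 1 - \frac{q}{2}$)
$L{\left(Z \right)} = 1$ ($L{\left(Z \right)} = 1 - \frac{4 - 4}{2} = 1 - 0 = 1 + 0 = 1$)
$s = 1$
$\left(\left(-951 + 1000\right) - 1216\right) + s = \left(\left(-951 + 1000\right) - 1216\right) + 1 = \left(49 - 1216\right) + 1 = -1167 + 1 = -1166$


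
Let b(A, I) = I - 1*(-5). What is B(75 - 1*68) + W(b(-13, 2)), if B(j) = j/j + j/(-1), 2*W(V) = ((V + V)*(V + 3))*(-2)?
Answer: -146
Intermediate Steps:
b(A, I) = 5 + I (b(A, I) = I + 5 = 5 + I)
W(V) = -2*V*(3 + V) (W(V) = (((V + V)*(V + 3))*(-2))/2 = (((2*V)*(3 + V))*(-2))/2 = ((2*V*(3 + V))*(-2))/2 = (-4*V*(3 + V))/2 = -2*V*(3 + V))
B(j) = 1 - j (B(j) = 1 + j*(-1) = 1 - j)
B(75 - 1*68) + W(b(-13, 2)) = (1 - (75 - 1*68)) - 2*(5 + 2)*(3 + (5 + 2)) = (1 - (75 - 68)) - 2*7*(3 + 7) = (1 - 1*7) - 2*7*10 = (1 - 7) - 140 = -6 - 140 = -146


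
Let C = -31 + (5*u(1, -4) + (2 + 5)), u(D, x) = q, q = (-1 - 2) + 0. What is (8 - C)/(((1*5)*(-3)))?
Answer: -47/15 ≈ -3.1333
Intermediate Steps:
q = -3 (q = -3 + 0 = -3)
u(D, x) = -3
C = -39 (C = -31 + (5*(-3) + (2 + 5)) = -31 + (-15 + 7) = -31 - 8 = -39)
(8 - C)/(((1*5)*(-3))) = (8 - 1*(-39))/(((1*5)*(-3))) = (8 + 39)/((5*(-3))) = 47/(-15) = 47*(-1/15) = -47/15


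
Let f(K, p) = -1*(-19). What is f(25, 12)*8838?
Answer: 167922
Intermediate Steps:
f(K, p) = 19
f(25, 12)*8838 = 19*8838 = 167922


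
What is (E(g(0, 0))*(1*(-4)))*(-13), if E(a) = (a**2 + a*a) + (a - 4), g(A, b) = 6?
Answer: 3848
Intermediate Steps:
E(a) = -4 + a + 2*a**2 (E(a) = (a**2 + a**2) + (-4 + a) = 2*a**2 + (-4 + a) = -4 + a + 2*a**2)
(E(g(0, 0))*(1*(-4)))*(-13) = ((-4 + 6 + 2*6**2)*(1*(-4)))*(-13) = ((-4 + 6 + 2*36)*(-4))*(-13) = ((-4 + 6 + 72)*(-4))*(-13) = (74*(-4))*(-13) = -296*(-13) = 3848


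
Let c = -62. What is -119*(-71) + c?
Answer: 8387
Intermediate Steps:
-119*(-71) + c = -119*(-71) - 62 = 8449 - 62 = 8387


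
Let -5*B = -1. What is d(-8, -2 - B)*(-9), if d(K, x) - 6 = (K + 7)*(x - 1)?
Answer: -414/5 ≈ -82.800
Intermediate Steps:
B = ⅕ (B = -⅕*(-1) = ⅕ ≈ 0.20000)
d(K, x) = 6 + (-1 + x)*(7 + K) (d(K, x) = 6 + (K + 7)*(x - 1) = 6 + (7 + K)*(-1 + x) = 6 + (-1 + x)*(7 + K))
d(-8, -2 - B)*(-9) = (-1 - 1*(-8) + 7*(-2 - 1*⅕) - 8*(-2 - 1*⅕))*(-9) = (-1 + 8 + 7*(-2 - ⅕) - 8*(-2 - ⅕))*(-9) = (-1 + 8 + 7*(-11/5) - 8*(-11/5))*(-9) = (-1 + 8 - 77/5 + 88/5)*(-9) = (46/5)*(-9) = -414/5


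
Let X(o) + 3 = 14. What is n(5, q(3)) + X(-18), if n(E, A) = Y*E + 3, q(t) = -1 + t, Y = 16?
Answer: 94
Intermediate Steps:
X(o) = 11 (X(o) = -3 + 14 = 11)
n(E, A) = 3 + 16*E (n(E, A) = 16*E + 3 = 3 + 16*E)
n(5, q(3)) + X(-18) = (3 + 16*5) + 11 = (3 + 80) + 11 = 83 + 11 = 94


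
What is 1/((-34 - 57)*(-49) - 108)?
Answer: 1/4351 ≈ 0.00022983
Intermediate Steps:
1/((-34 - 57)*(-49) - 108) = 1/(-91*(-49) - 108) = 1/(4459 - 108) = 1/4351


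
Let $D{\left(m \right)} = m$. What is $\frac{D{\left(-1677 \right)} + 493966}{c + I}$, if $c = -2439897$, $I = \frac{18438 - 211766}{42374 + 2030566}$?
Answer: $- \frac{255121389915}{1264440070127} \approx -0.20177$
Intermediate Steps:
$I = - \frac{48332}{518235}$ ($I = - \frac{193328}{2072940} = \left(-193328\right) \frac{1}{2072940} = - \frac{48332}{518235} \approx -0.093263$)
$\frac{D{\left(-1677 \right)} + 493966}{c + I} = \frac{-1677 + 493966}{-2439897 - \frac{48332}{518235}} = \frac{492289}{- \frac{1264440070127}{518235}} = 492289 \left(- \frac{518235}{1264440070127}\right) = - \frac{255121389915}{1264440070127}$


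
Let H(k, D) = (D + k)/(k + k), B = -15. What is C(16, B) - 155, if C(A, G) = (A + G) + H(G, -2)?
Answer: -4603/30 ≈ -153.43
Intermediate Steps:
H(k, D) = (D + k)/(2*k) (H(k, D) = (D + k)/((2*k)) = (D + k)*(1/(2*k)) = (D + k)/(2*k))
C(A, G) = A + G + (-2 + G)/(2*G) (C(A, G) = (A + G) + (-2 + G)/(2*G) = A + G + (-2 + G)/(2*G))
C(16, B) - 155 = (½ + 16 - 15 - 1/(-15)) - 155 = (½ + 16 - 15 - 1*(-1/15)) - 155 = (½ + 16 - 15 + 1/15) - 155 = 47/30 - 155 = -4603/30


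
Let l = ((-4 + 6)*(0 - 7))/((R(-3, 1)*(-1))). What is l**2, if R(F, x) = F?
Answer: 196/9 ≈ 21.778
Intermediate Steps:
l = -14/3 (l = ((-4 + 6)*(0 - 7))/((-3*(-1))) = (2*(-7))/3 = -14*1/3 = -14/3 ≈ -4.6667)
l**2 = (-14/3)**2 = 196/9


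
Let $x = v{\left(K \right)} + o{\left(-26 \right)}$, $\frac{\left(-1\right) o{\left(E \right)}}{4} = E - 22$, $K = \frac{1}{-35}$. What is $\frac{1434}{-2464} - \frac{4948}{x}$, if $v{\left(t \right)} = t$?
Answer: $- \frac{218175283}{8277808} \approx -26.357$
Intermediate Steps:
$K = - \frac{1}{35} \approx -0.028571$
$o{\left(E \right)} = 88 - 4 E$ ($o{\left(E \right)} = - 4 \left(E - 22\right) = - 4 \left(-22 + E\right) = 88 - 4 E$)
$x = \frac{6719}{35}$ ($x = - \frac{1}{35} + \left(88 - -104\right) = - \frac{1}{35} + \left(88 + 104\right) = - \frac{1}{35} + 192 = \frac{6719}{35} \approx 191.97$)
$\frac{1434}{-2464} - \frac{4948}{x} = \frac{1434}{-2464} - \frac{4948}{\frac{6719}{35}} = 1434 \left(- \frac{1}{2464}\right) - \frac{173180}{6719} = - \frac{717}{1232} - \frac{173180}{6719} = - \frac{218175283}{8277808}$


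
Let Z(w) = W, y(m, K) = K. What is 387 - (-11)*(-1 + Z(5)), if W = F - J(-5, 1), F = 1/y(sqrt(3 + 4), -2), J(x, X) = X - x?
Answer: 609/2 ≈ 304.50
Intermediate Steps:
F = -1/2 (F = 1/(-2) = -1/2 ≈ -0.50000)
W = -13/2 (W = -1/2 - (1 - 1*(-5)) = -1/2 - (1 + 5) = -1/2 - 1*6 = -1/2 - 6 = -13/2 ≈ -6.5000)
Z(w) = -13/2
387 - (-11)*(-1 + Z(5)) = 387 - (-11)*(-1 - 13/2) = 387 - (-11)*(-15)/2 = 387 - 1*165/2 = 387 - 165/2 = 609/2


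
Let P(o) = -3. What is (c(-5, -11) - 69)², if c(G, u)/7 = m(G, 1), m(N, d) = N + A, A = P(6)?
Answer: 15625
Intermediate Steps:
A = -3
m(N, d) = -3 + N (m(N, d) = N - 3 = -3 + N)
c(G, u) = -21 + 7*G (c(G, u) = 7*(-3 + G) = -21 + 7*G)
(c(-5, -11) - 69)² = ((-21 + 7*(-5)) - 69)² = ((-21 - 35) - 69)² = (-56 - 69)² = (-125)² = 15625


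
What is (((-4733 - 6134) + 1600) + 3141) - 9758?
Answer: -15884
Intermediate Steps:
(((-4733 - 6134) + 1600) + 3141) - 9758 = ((-10867 + 1600) + 3141) - 9758 = (-9267 + 3141) - 9758 = -6126 - 9758 = -15884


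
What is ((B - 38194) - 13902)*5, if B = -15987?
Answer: -340415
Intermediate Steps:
((B - 38194) - 13902)*5 = ((-15987 - 38194) - 13902)*5 = (-54181 - 13902)*5 = -68083*5 = -340415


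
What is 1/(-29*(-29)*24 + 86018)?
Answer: 1/106202 ≈ 9.4160e-6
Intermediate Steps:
1/(-29*(-29)*24 + 86018) = 1/(841*24 + 86018) = 1/(20184 + 86018) = 1/106202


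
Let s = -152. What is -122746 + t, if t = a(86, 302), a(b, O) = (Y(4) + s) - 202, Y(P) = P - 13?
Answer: -123109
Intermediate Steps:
Y(P) = -13 + P
a(b, O) = -363 (a(b, O) = ((-13 + 4) - 152) - 202 = (-9 - 152) - 202 = -161 - 202 = -363)
t = -363
-122746 + t = -122746 - 363 = -123109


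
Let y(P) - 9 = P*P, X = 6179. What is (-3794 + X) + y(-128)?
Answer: 18778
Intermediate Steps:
y(P) = 9 + P**2 (y(P) = 9 + P*P = 9 + P**2)
(-3794 + X) + y(-128) = (-3794 + 6179) + (9 + (-128)**2) = 2385 + (9 + 16384) = 2385 + 16393 = 18778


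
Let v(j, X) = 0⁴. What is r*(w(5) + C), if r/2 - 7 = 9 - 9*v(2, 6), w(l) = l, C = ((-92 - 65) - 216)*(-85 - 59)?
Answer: 1718944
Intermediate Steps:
C = 53712 (C = (-157 - 216)*(-144) = -373*(-144) = 53712)
v(j, X) = 0
r = 32 (r = 14 + 2*(9 - 9*0) = 14 + 2*(9 + 0) = 14 + 2*9 = 14 + 18 = 32)
r*(w(5) + C) = 32*(5 + 53712) = 32*53717 = 1718944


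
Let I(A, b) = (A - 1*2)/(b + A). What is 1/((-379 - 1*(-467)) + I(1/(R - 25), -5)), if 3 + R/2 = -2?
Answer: 176/15559 ≈ 0.011312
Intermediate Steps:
R = -10 (R = -6 + 2*(-2) = -6 - 4 = -10)
I(A, b) = (-2 + A)/(A + b) (I(A, b) = (A - 2)/(A + b) = (-2 + A)/(A + b))
1/((-379 - 1*(-467)) + I(1/(R - 25), -5)) = 1/((-379 - 1*(-467)) + (-2 + 1/(-10 - 25))/(1/(-10 - 25) - 5)) = 1/((-379 + 467) + (-2 + 1/(-35))/(1/(-35) - 5)) = 1/(88 + (-2 - 1/35)/(-1/35 - 5)) = 1/(88 - 71/35/(-176/35)) = 1/(88 - 35/176*(-71/35)) = 1/(88 + 71/176) = 1/(15559/176) = 176/15559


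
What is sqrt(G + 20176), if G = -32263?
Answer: 3*I*sqrt(1343) ≈ 109.94*I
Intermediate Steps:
sqrt(G + 20176) = sqrt(-32263 + 20176) = sqrt(-12087) = 3*I*sqrt(1343)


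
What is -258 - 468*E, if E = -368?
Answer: 171966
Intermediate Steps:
-258 - 468*E = -258 - 468*(-368) = -258 + 172224 = 171966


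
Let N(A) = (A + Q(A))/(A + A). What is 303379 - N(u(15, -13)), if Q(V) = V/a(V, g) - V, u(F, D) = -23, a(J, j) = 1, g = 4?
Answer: 606757/2 ≈ 3.0338e+5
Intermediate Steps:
Q(V) = 0 (Q(V) = V/1 - V = V*1 - V = V - V = 0)
N(A) = ½ (N(A) = (A + 0)/(A + A) = A/((2*A)) = A*(1/(2*A)) = ½)
303379 - N(u(15, -13)) = 303379 - 1*½ = 303379 - ½ = 606757/2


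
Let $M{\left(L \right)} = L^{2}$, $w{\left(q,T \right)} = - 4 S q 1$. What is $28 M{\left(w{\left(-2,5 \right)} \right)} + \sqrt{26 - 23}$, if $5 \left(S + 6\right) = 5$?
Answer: $44800 + \sqrt{3} \approx 44802.0$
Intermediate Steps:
$S = -5$ ($S = -6 + \frac{1}{5} \cdot 5 = -6 + 1 = -5$)
$w{\left(q,T \right)} = 20 q$ ($w{\left(q,T \right)} = \left(-4\right) \left(-5\right) q 1 = 20 q$)
$28 M{\left(w{\left(-2,5 \right)} \right)} + \sqrt{26 - 23} = 28 \left(20 \left(-2\right)\right)^{2} + \sqrt{26 - 23} = 28 \left(-40\right)^{2} + \sqrt{3} = 28 \cdot 1600 + \sqrt{3} = 44800 + \sqrt{3}$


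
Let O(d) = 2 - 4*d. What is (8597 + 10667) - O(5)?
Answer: 19282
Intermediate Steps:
(8597 + 10667) - O(5) = (8597 + 10667) - (2 - 4*5) = 19264 - (2 - 20) = 19264 - 1*(-18) = 19264 + 18 = 19282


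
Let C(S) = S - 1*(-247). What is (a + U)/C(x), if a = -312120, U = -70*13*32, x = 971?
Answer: -170620/609 ≈ -280.16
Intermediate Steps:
C(S) = 247 + S (C(S) = S + 247 = 247 + S)
U = -29120 (U = -910*32 = -29120)
(a + U)/C(x) = (-312120 - 29120)/(247 + 971) = -341240/1218 = -341240*1/1218 = -170620/609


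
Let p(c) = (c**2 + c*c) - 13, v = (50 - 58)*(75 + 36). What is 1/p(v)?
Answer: 1/1577075 ≈ 6.3409e-7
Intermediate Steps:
v = -888 (v = -8*111 = -888)
p(c) = -13 + 2*c**2 (p(c) = (c**2 + c**2) - 13 = 2*c**2 - 13 = -13 + 2*c**2)
1/p(v) = 1/(-13 + 2*(-888)**2) = 1/(-13 + 2*788544) = 1/(-13 + 1577088) = 1/1577075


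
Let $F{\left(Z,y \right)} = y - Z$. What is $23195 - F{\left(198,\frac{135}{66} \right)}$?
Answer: $\frac{514601}{22} \approx 23391.0$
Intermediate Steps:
$23195 - F{\left(198,\frac{135}{66} \right)} = 23195 - \left(\frac{135}{66} - 198\right) = 23195 - \left(135 \cdot \frac{1}{66} - 198\right) = 23195 - \left(\frac{45}{22} - 198\right) = 23195 - - \frac{4311}{22} = 23195 + \frac{4311}{22} = \frac{514601}{22}$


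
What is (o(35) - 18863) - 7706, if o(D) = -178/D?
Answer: -930093/35 ≈ -26574.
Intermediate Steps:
(o(35) - 18863) - 7706 = (-178/35 - 18863) - 7706 = -660383/35 - 7706 = -930093/35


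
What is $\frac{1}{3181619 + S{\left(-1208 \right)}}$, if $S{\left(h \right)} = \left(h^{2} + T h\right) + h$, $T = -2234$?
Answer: $\frac{1}{7338347} \approx 1.3627 \cdot 10^{-7}$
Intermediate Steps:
$S{\left(h \right)} = h^{2} - 2233 h$ ($S{\left(h \right)} = \left(h^{2} - 2234 h\right) + h = h^{2} - 2233 h$)
$\frac{1}{3181619 + S{\left(-1208 \right)}} = \frac{1}{3181619 - 1208 \left(-2233 - 1208\right)} = \frac{1}{3181619 - -4156728} = \frac{1}{3181619 + 4156728} = \frac{1}{7338347}$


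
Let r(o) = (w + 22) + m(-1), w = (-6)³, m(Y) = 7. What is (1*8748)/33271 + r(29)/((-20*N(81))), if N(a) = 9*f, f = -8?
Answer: 6375443/47910240 ≈ 0.13307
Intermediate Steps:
w = -216
N(a) = -72 (N(a) = 9*(-8) = -72)
r(o) = -187 (r(o) = (-216 + 22) + 7 = -194 + 7 = -187)
(1*8748)/33271 + r(29)/((-20*N(81))) = (1*8748)/33271 - 187/((-20*(-72))) = 8748*(1/33271) - 187/1440 = 8748/33271 - 187*1/1440 = 8748/33271 - 187/1440 = 6375443/47910240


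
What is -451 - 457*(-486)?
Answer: 221651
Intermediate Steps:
-451 - 457*(-486) = -451 + 222102 = 221651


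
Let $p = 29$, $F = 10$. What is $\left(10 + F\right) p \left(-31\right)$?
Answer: $-17980$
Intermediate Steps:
$\left(10 + F\right) p \left(-31\right) = \left(10 + 10\right) 29 \left(-31\right) = 20 \cdot 29 \left(-31\right) = 580 \left(-31\right) = -17980$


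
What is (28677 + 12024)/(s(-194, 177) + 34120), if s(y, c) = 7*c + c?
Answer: 40701/35536 ≈ 1.1453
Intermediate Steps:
s(y, c) = 8*c
(28677 + 12024)/(s(-194, 177) + 34120) = (28677 + 12024)/(8*177 + 34120) = 40701/(1416 + 34120) = 40701/35536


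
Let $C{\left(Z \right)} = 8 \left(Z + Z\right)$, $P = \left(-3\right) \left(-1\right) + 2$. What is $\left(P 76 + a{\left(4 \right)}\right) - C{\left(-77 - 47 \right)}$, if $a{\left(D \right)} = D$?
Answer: $2368$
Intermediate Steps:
$P = 5$ ($P = 3 + 2 = 5$)
$C{\left(Z \right)} = 16 Z$ ($C{\left(Z \right)} = 8 \cdot 2 Z = 16 Z$)
$\left(P 76 + a{\left(4 \right)}\right) - C{\left(-77 - 47 \right)} = \left(5 \cdot 76 + 4\right) - 16 \left(-77 - 47\right) = \left(380 + 4\right) - 16 \left(-77 - 47\right) = 384 - 16 \left(-124\right) = 384 - -1984 = 384 + 1984 = 2368$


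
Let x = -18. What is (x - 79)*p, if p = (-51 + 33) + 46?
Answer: -2716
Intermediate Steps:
p = 28 (p = -18 + 46 = 28)
(x - 79)*p = (-18 - 79)*28 = -97*28 = -2716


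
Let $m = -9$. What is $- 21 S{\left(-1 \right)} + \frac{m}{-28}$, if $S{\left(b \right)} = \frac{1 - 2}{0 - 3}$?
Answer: $- \frac{187}{28} \approx -6.6786$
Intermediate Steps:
$S{\left(b \right)} = \frac{1}{3}$ ($S{\left(b \right)} = - \frac{1}{-3} = \left(-1\right) \left(- \frac{1}{3}\right) = \frac{1}{3}$)
$- 21 S{\left(-1 \right)} + \frac{m}{-28} = \left(-21\right) \frac{1}{3} - \frac{9}{-28} = -7 - - \frac{9}{28} = -7 + \frac{9}{28} = - \frac{187}{28}$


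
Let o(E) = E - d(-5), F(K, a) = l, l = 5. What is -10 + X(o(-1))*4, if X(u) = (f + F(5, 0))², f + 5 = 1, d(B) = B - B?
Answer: -6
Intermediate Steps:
d(B) = 0
F(K, a) = 5
f = -4 (f = -5 + 1 = -4)
o(E) = E (o(E) = E - 1*0 = E + 0 = E)
X(u) = 1 (X(u) = (-4 + 5)² = 1² = 1)
-10 + X(o(-1))*4 = -10 + 1*4 = -10 + 4 = -6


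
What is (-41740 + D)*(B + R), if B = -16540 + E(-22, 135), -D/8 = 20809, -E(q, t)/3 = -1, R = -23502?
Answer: 8336600268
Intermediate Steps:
E(q, t) = 3 (E(q, t) = -3*(-1) = 3)
D = -166472 (D = -8*20809 = -166472)
B = -16537 (B = -16540 + 3 = -16537)
(-41740 + D)*(B + R) = (-41740 - 166472)*(-16537 - 23502) = -208212*(-40039) = 8336600268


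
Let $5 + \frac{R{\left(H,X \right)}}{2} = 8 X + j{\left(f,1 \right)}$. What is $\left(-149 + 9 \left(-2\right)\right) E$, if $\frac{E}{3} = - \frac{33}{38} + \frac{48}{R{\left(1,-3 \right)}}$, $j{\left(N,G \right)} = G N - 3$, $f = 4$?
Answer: $\frac{229959}{266} \approx 864.51$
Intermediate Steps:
$j{\left(N,G \right)} = -3 + G N$
$R{\left(H,X \right)} = -8 + 16 X$ ($R{\left(H,X \right)} = -10 + 2 \left(8 X + \left(-3 + 1 \cdot 4\right)\right) = -10 + 2 \left(8 X + \left(-3 + 4\right)\right) = -10 + 2 \left(8 X + 1\right) = -10 + 2 \left(1 + 8 X\right) = -10 + \left(2 + 16 X\right) = -8 + 16 X$)
$E = - \frac{1377}{266}$ ($E = 3 \left(- \frac{33}{38} + \frac{48}{-8 + 16 \left(-3\right)}\right) = 3 \left(\left(-33\right) \frac{1}{38} + \frac{48}{-8 - 48}\right) = 3 \left(- \frac{33}{38} + \frac{48}{-56}\right) = 3 \left(- \frac{33}{38} + 48 \left(- \frac{1}{56}\right)\right) = 3 \left(- \frac{33}{38} - \frac{6}{7}\right) = 3 \left(- \frac{459}{266}\right) = - \frac{1377}{266} \approx -5.1767$)
$\left(-149 + 9 \left(-2\right)\right) E = \left(-149 + 9 \left(-2\right)\right) \left(- \frac{1377}{266}\right) = \left(-149 - 18\right) \left(- \frac{1377}{266}\right) = \left(-167\right) \left(- \frac{1377}{266}\right) = \frac{229959}{266}$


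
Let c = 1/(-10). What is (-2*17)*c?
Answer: 17/5 ≈ 3.4000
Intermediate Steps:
c = -⅒ ≈ -0.10000
(-2*17)*c = -2*17*(-⅒) = -34*(-⅒) = 17/5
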